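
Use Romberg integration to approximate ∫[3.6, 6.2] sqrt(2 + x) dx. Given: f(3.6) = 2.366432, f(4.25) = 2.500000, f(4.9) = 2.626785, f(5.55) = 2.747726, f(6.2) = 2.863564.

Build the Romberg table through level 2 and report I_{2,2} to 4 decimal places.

6.8195

I_{0,0} (trapezoid, 1 panel, h=2.6000): 6.798995
I_{1,0} (trapezoid, 2 panels, h=1.3000): 6.814318
I_{2,0} (trapezoid, 4 panels, h=0.6500): 6.818181
I_{1,1} = 6.814318 + (6.814318 − 6.798995)/3 = 6.819426
I_{2,1} = 6.818181 + (6.818181 − 6.814318)/3 = 6.819469
I_{2,2} = 6.819469 + (6.819469 − 6.819426)/15 = 6.819472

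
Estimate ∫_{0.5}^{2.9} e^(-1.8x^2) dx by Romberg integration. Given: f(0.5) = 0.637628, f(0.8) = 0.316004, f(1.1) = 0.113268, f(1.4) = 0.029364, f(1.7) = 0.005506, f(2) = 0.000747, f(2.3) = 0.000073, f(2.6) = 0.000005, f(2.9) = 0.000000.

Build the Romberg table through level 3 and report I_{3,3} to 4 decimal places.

I_{0,0} (trapezoid, 1 panel, h=2.4000): 0.765154
I_{1,0} (trapezoid, 2 panels, h=1.2000): 0.389184
I_{2,0} (trapezoid, 4 panels, h=0.6000): 0.262597
I_{3,0} (trapezoid, 8 panels, h=0.3000): 0.235134
I_{1,1} = 0.389184 + (0.389184 − 0.765154)/3 = 0.263861
I_{2,1} = 0.262597 + (0.262597 − 0.389184)/3 = 0.220401
I_{3,1} = 0.235134 + (0.235134 − 0.262597)/3 = 0.225980
I_{2,2} = 0.220401 + (0.220401 − 0.263861)/15 = 0.217504
I_{3,2} = 0.225980 + (0.225980 − 0.220401)/15 = 0.226352
I_{3,3} = 0.226352 + (0.226352 − 0.217504)/63 = 0.226492

0.2265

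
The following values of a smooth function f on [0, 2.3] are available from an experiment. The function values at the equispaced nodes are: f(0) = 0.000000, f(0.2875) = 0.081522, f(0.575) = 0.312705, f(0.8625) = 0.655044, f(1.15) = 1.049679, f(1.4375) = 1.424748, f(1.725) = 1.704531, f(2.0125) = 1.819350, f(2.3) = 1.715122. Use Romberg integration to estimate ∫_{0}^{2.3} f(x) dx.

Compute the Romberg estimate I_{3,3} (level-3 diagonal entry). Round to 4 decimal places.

I_{0,0} (trapezoid, 1 panel, h=2.3000): 1.972390
I_{1,0} (trapezoid, 2 panels, h=1.1500): 2.193326
I_{2,0} (trapezoid, 4 panels, h=0.5750): 2.256574
I_{3,0} (trapezoid, 8 panels, h=0.2875): 2.272728
I_{1,1} = 2.193326 + (2.193326 − 1.972390)/3 = 2.266971
I_{2,1} = 2.256574 + (2.256574 − 2.193326)/3 = 2.277657
I_{3,1} = 2.272728 + (2.272728 − 2.256574)/3 = 2.278113
I_{2,2} = 2.277657 + (2.277657 − 2.266971)/15 = 2.278369
I_{3,2} = 2.278113 + (2.278113 − 2.277657)/15 = 2.278143
I_{3,3} = 2.278143 + (2.278143 − 2.278369)/63 = 2.278139

2.2781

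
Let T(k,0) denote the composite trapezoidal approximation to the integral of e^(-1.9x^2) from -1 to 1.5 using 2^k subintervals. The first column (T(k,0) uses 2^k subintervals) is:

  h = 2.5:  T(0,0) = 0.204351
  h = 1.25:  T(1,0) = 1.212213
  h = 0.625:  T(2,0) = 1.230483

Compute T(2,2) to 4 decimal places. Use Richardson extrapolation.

Richardson extrapolation on the trapezoidal column (denominator 4−1=3):
T(1,1) = (4·1.212213 − 0.204351) / 3 = 1.548167
T(2,1) = (4·1.230483 − 1.212213) / 3 = 1.236573
T(2,2) = 1.236573 + (1.236573 − 1.548167)/15 = 1.215800

1.2158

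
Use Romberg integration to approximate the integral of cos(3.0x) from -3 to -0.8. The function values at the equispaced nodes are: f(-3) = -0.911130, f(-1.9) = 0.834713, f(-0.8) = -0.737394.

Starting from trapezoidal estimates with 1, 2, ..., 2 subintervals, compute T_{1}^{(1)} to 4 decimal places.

0.6198

T_{0}^{(0)} (trapezoid, 1 panel, h=2.2000): -1.813376
T_{1}^{(0)} (trapezoid, 2 panels, h=1.1000): 0.011496
T_{1}^{(1)} = 0.011496 + (0.011496 − (-1.813376))/3 = 0.619787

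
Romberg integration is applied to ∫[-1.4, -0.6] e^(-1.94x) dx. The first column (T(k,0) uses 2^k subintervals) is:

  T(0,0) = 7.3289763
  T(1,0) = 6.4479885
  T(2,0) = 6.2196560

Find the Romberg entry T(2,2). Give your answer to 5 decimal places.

Richardson extrapolation on the trapezoidal column (denominator 4−1=3):
T(1,1) = (4·6.4479885 − 7.3289763) / 3 = 6.1543259
T(2,1) = 6.2196560 + (6.2196560 − 6.4479885)/3 = 6.1435452
T(2,2) = (16·6.1435452 − 6.1543259) / 15 = 6.1428265

6.14283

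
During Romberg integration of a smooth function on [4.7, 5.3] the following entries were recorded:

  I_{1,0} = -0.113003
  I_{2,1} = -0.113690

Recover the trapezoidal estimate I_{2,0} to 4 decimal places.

From I_{2,1} = (4·I_{2,0} − I_{1,0})/3, solve for I_{2,0}:
4·I_{2,0} = 3·(-0.113690) + (-0.113003) = -0.454073
I_{2,0} = -0.113518

-0.1135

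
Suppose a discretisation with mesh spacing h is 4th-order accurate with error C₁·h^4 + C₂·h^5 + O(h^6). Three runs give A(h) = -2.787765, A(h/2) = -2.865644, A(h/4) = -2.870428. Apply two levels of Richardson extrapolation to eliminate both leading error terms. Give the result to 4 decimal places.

-2.8707

First eliminate the h^4 term (factor 2^4 = 16):
  B₁ = (16·(-2.865644) − (-2.787765))/15 = -2.870836
  B₂ = (16·(-2.870428) − (-2.865644))/15 = -2.870747
Then eliminate the h^5 term (factor 2^5 = 32):
  (32·(-2.870747) − (-2.870836))/31 = -2.870744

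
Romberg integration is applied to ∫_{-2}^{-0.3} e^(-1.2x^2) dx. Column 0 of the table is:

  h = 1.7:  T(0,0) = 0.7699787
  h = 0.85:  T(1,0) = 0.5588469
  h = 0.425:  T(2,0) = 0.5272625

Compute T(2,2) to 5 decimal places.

Richardson extrapolation on the trapezoidal column (denominator 4−1=3):
T(1,1) = (4·0.5588469 − 0.7699787) / 3 = 0.4884696
T(2,1) = 0.5272625 + (0.5272625 − 0.5588469)/3 = 0.5167344
T(2,2) = 0.5167344 + (0.5167344 − 0.4884696)/15 = 0.5186187

0.51862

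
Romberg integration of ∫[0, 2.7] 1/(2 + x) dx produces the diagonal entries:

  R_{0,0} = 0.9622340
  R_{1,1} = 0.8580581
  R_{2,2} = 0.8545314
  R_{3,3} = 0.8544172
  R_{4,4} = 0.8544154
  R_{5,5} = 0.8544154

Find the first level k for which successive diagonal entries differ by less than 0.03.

k = 2

|R_{1,1} − R_{0,0}| = 0.1041759 ≥ 0.03
|R_{2,2} − R_{1,1}| = 0.0035267 < 0.03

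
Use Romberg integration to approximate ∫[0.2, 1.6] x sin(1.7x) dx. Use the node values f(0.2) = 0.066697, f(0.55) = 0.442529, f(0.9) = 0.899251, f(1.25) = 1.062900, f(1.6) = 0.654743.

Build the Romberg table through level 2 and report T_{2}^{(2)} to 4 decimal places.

T_{0}^{(0)} (trapezoid, 1 panel, h=1.4000): 0.505008
T_{1}^{(0)} (trapezoid, 2 panels, h=0.7000): 0.881980
T_{2}^{(0)} (trapezoid, 4 panels, h=0.3500): 0.967890
T_{1}^{(1)} = 0.881980 + (0.881980 − 0.505008)/3 = 1.007637
T_{2}^{(1)} = 0.967890 + (0.967890 − 0.881980)/3 = 0.996527
T_{2}^{(2)} = 0.996527 + (0.996527 − 1.007637)/15 = 0.995786

0.9958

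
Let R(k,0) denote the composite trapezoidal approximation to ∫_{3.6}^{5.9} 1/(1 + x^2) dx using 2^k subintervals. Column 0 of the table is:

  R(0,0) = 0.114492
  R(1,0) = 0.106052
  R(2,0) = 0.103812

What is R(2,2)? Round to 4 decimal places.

R(1,1) = 0.106052 + (0.106052 − 0.114492)/3 = 0.103239
R(2,1) = (4·0.103812 − 0.106052) / 3 = 0.103065
R(2,2) = 0.103065 + (0.103065 − 0.103239)/15 = 0.103053

0.1031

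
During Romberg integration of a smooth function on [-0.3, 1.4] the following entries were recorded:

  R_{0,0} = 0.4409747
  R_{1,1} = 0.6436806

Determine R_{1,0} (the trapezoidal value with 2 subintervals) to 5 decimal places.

0.59300

From R_{1,1} = (4·R_{1,0} − R_{0,0})/3, solve for R_{1,0}:
4·R_{1,0} = 3·0.6436806 + 0.4409747 = 2.3720165
R_{1,0} = 0.5930041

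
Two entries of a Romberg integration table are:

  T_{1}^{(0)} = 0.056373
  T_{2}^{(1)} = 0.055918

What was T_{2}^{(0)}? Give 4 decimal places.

0.0560

From T_{2}^{(1)} = (4·T_{2}^{(0)} − T_{1}^{(0)})/3, solve for T_{2}^{(0)}:
4·T_{2}^{(0)} = 3·0.055918 + 0.056373 = 0.224127
T_{2}^{(0)} = 0.056032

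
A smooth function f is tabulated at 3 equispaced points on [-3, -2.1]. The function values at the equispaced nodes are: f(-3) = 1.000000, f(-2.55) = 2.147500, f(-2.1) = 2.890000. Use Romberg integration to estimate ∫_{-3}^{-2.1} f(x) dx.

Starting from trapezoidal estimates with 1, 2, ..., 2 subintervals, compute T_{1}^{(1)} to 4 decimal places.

T_{0}^{(0)} (trapezoid, 1 panel, h=0.9000): 1.750500
T_{1}^{(0)} (trapezoid, 2 panels, h=0.4500): 1.841625
T_{1}^{(1)} = 1.841625 + (1.841625 − 1.750500)/3 = 1.872000

1.8720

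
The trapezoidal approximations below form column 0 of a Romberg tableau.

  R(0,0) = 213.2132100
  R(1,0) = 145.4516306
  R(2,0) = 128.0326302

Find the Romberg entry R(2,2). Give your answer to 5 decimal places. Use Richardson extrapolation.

R(1,1) = 145.4516306 + (145.4516306 − 213.2132100)/3 = 122.8644375
R(2,1) = (4·128.0326302 − 145.4516306) / 3 = 122.2262967
R(2,2) = 122.2262967 + (122.2262967 − 122.8644375)/15 = 122.1837540

122.18375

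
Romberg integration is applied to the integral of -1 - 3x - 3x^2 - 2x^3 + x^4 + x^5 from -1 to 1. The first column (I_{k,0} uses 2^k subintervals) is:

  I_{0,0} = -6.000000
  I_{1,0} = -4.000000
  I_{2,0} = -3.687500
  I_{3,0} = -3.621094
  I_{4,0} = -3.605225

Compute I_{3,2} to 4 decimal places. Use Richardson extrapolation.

-3.6000

Richardson extrapolation on the trapezoidal column (denominator 4−1=3):
I_{2,1} = (4·(-3.687500) − (-4.000000)) / 3 = -3.583333
I_{3,1} = -3.621094 + (-3.621094 − (-3.687500))/3 = -3.598959
I_{3,2} = -3.598959 + (-3.598959 − (-3.583333))/15 = -3.600001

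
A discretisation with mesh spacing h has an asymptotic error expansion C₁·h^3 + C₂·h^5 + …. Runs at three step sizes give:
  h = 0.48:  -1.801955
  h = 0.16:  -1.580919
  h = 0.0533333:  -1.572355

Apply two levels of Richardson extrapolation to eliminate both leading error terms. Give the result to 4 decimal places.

First eliminate the h^3 term (factor 3^3 = 27):
  B₁ = (27·(-1.580919) − (-1.801955))/26 = -1.572418
  B₂ = (27·(-1.572355) − (-1.580919))/26 = -1.572026
Then eliminate the h^5 term (factor 3^5 = 243):
  (243·(-1.572026) − (-1.572418))/242 = -1.572024

-1.5720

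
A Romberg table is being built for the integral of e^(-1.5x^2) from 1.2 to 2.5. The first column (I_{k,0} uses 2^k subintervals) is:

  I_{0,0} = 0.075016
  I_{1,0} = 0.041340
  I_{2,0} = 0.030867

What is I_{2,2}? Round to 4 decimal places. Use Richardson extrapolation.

Richardson extrapolation on the trapezoidal column (denominator 4−1=3):
I_{1,1} = 0.041340 + (0.041340 − 0.075016)/3 = 0.030115
I_{2,1} = 0.030867 + (0.030867 − 0.041340)/3 = 0.027376
I_{2,2} = 0.027376 + (0.027376 − 0.030115)/15 = 0.027193

0.0272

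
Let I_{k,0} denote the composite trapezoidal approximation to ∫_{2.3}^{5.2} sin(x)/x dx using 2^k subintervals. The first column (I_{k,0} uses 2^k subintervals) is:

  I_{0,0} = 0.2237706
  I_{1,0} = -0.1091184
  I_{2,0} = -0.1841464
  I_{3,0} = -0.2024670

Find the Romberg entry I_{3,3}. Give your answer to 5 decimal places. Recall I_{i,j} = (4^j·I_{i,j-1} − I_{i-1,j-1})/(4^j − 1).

-0.20854

Richardson extrapolation on the trapezoidal column (denominator 4−1=3):
I_{1,1} = (4·(-0.1091184) − 0.2237706) / 3 = -0.2200814
I_{2,1} = -0.1841464 + (-0.1841464 − (-0.1091184))/3 = -0.2091557
I_{3,1} = -0.2024670 + (-0.2024670 − (-0.1841464))/3 = -0.2085739
I_{2,2} = (16·(-0.2091557) − (-0.2200814)) / 15 = -0.2084273
I_{3,2} = (16·(-0.2085739) − (-0.2091557)) / 15 = -0.2085351
I_{3,3} = -0.2085351 + (-0.2085351 − (-0.2084273))/63 = -0.2085368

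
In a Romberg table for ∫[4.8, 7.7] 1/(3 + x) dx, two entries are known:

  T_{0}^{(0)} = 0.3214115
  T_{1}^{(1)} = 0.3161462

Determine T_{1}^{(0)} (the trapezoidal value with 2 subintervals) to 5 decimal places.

From T_{1}^{(1)} = (4·T_{1}^{(0)} − T_{0}^{(0)})/3, solve for T_{1}^{(0)}:
4·T_{1}^{(0)} = 3·0.3161462 + 0.3214115 = 1.2698501
T_{1}^{(0)} = 0.3174625

0.31746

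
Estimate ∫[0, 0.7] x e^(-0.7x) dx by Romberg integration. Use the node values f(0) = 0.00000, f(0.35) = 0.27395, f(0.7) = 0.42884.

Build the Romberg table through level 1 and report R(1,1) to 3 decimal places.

0.178

R(0,0) (trapezoid, 1 panel, h=0.7000): 0.15009
R(1,0) (trapezoid, 2 panels, h=0.3500): 0.17093
R(1,1) = 0.17093 + (0.17093 − 0.15009)/3 = 0.17788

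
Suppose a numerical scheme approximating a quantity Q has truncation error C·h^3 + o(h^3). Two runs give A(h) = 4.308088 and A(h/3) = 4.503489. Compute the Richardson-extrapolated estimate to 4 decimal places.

The leading error scales as h^3; refining by a factor of 3 reduces it by 3^3 = 27.
Extrapolated value = (27·A(h/3) − A(h)) / (27 − 1)
= (27·4.503489 − 4.308088) / 26
= 117.286115 / 26 = 4.511004

4.5110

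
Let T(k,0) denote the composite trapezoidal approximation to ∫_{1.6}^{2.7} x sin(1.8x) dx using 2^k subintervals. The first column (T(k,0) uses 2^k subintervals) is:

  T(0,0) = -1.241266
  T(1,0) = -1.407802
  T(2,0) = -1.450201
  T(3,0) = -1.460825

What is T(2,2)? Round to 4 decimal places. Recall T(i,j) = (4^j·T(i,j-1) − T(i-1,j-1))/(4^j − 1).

-1.4644

T(1,1) = (4·(-1.407802) − (-1.241266)) / 3 = -1.463314
T(2,1) = (4·(-1.450201) − (-1.407802)) / 3 = -1.464334
T(2,2) = (16·(-1.464334) − (-1.463314)) / 15 = -1.464402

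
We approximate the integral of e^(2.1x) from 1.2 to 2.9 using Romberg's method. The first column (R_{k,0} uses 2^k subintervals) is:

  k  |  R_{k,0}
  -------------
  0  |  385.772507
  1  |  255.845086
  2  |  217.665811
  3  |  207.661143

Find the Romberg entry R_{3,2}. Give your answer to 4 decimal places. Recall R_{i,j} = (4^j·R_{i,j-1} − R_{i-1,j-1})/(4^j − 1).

204.2854

Richardson extrapolation on the trapezoidal column (denominator 4−1=3):
R_{2,1} = 217.665811 + (217.665811 − 255.845086)/3 = 204.939386
R_{3,1} = (4·207.661143 − 217.665811) / 3 = 204.326254
R_{3,2} = 204.326254 + (204.326254 − 204.939386)/15 = 204.285379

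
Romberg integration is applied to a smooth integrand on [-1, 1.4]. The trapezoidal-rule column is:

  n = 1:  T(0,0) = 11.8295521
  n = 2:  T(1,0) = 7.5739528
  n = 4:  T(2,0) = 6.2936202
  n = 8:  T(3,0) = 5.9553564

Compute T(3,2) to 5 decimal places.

5.84099

Richardson extrapolation on the trapezoidal column (denominator 4−1=3):
T(2,1) = 6.2936202 + (6.2936202 − 7.5739528)/3 = 5.8668427
T(3,1) = (4·5.9553564 − 6.2936202) / 3 = 5.8426018
T(3,2) = (16·5.8426018 − 5.8668427) / 15 = 5.8409857
(Column j=1 coincides with Simpson's rule on the same nodes.)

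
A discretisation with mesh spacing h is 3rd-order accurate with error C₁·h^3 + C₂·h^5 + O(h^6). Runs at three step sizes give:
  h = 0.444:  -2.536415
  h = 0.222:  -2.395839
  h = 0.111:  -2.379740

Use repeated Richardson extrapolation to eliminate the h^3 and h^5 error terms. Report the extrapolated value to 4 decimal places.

-2.3775

First eliminate the h^3 term (factor 2^3 = 8):
  B₁ = (8·(-2.395839) − (-2.536415))/7 = -2.375757
  B₂ = (8·(-2.379740) − (-2.395839))/7 = -2.377440
Then eliminate the h^5 term (factor 2^5 = 32):
  (32·(-2.377440) − (-2.375757))/31 = -2.377494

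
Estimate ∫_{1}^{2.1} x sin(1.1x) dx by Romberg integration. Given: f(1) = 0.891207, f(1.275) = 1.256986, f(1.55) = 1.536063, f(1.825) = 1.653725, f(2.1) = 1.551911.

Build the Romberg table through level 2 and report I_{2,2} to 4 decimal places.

I_{0,0} (trapezoid, 1 panel, h=1.1000): 1.343715
I_{1,0} (trapezoid, 2 panels, h=0.5500): 1.516692
I_{2,0} (trapezoid, 4 panels, h=0.2750): 1.558792
I_{1,1} = 1.516692 + (1.516692 − 1.343715)/3 = 1.574351
I_{2,1} = 1.558792 + (1.558792 − 1.516692)/3 = 1.572825
I_{2,2} = 1.572825 + (1.572825 − 1.574351)/15 = 1.572723

1.5727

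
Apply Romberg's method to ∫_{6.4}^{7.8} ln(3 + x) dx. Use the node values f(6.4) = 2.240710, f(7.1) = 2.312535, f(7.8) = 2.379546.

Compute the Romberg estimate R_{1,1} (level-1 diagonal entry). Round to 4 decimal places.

R_{0,0} (trapezoid, 1 panel, h=1.4000): 3.234179
R_{1,0} (trapezoid, 2 panels, h=0.7000): 3.235864
R_{1,1} = 3.235864 + (3.235864 − 3.234179)/3 = 3.236426

3.2364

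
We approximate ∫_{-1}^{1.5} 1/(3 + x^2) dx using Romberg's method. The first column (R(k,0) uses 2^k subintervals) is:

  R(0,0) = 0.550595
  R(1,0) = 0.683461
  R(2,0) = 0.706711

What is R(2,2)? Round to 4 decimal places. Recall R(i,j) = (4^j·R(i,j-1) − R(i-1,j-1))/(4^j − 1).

0.7136

Richardson extrapolation on the trapezoidal column (denominator 4−1=3):
R(1,1) = (4·0.683461 − 0.550595) / 3 = 0.727750
R(2,1) = (4·0.706711 − 0.683461) / 3 = 0.714461
R(2,2) = (16·0.714461 − 0.727750) / 15 = 0.713575
(Column j=1 coincides with Simpson's rule on the same nodes.)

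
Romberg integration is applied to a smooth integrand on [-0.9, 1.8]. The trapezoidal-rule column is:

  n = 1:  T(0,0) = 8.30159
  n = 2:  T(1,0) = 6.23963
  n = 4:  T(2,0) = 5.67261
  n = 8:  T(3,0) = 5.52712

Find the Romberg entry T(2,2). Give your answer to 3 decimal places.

5.479

T(1,1) = (4·6.23963 − 8.30159) / 3 = 5.55231
T(2,1) = (4·5.67261 − 6.23963) / 3 = 5.48360
T(2,2) = (16·5.48360 − 5.55231) / 15 = 5.47902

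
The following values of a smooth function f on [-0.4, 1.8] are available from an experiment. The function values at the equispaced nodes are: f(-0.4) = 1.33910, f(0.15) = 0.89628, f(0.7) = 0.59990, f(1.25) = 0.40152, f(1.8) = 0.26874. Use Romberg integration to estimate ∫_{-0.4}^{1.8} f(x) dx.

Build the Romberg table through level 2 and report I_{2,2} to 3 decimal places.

I_{0,0} (trapezoid, 1 panel, h=2.2000): 1.76862
I_{1,0} (trapezoid, 2 panels, h=1.1000): 1.54420
I_{2,0} (trapezoid, 4 panels, h=0.5500): 1.48589
I_{1,1} = 1.54420 + (1.54420 − 1.76862)/3 = 1.46939
I_{2,1} = 1.48589 + (1.48589 − 1.54420)/3 = 1.46645
I_{2,2} = 1.46645 + (1.46645 − 1.46939)/15 = 1.46625

1.466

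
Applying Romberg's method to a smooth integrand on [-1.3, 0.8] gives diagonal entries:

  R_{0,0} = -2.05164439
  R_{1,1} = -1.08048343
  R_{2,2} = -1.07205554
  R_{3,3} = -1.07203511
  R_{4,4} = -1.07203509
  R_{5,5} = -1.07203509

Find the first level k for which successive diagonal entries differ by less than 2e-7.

|R_{1,1} − R_{0,0}| = 0.97116096 ≥ 2e-7
|R_{2,2} − R_{1,1}| = 0.00842789 ≥ 2e-7
|R_{3,3} − R_{2,2}| = 0.00002043 ≥ 2e-7
|R_{4,4} − R_{3,3}| = 0.00000002 < 2e-7

k = 4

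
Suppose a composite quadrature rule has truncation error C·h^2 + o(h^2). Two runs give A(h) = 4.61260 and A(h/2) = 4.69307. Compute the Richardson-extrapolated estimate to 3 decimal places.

Extrapolated value = (4·A(h/2) − A(h)) / (4 − 1)
= (4·4.69307 − 4.61260) / 3
= 14.15968 / 3 = 4.71989

4.720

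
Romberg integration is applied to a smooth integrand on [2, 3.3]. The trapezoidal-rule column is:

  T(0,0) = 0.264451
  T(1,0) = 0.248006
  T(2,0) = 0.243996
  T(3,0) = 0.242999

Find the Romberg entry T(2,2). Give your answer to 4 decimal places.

Richardson extrapolation on the trapezoidal column (denominator 4−1=3):
T(1,1) = (4·0.248006 − 0.264451) / 3 = 0.242524
T(2,1) = (4·0.243996 − 0.248006) / 3 = 0.242659
T(2,2) = 0.242659 + (0.242659 − 0.242524)/15 = 0.242668
(Column j=1 coincides with Simpson's rule on the same nodes.)

0.2427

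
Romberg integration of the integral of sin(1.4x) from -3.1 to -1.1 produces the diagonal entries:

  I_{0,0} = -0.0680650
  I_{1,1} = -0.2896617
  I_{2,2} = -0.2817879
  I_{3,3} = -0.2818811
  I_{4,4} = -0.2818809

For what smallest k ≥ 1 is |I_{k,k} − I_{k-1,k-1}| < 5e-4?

|I_{1,1} − I_{0,0}| = 0.2215967 ≥ 5e-4
|I_{2,2} − I_{1,1}| = 0.0078738 ≥ 5e-4
|I_{3,3} − I_{2,2}| = 0.0000932 < 5e-4

k = 3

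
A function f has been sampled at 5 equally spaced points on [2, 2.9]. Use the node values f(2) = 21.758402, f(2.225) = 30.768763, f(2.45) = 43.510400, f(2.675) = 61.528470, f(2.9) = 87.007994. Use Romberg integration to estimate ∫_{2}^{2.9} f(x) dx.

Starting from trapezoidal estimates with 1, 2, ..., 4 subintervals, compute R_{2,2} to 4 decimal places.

42.3700

R_{0,0} (trapezoid, 1 panel, h=0.9000): 48.944878
R_{1,0} (trapezoid, 2 panels, h=0.4500): 44.052119
R_{2,0} (trapezoid, 4 panels, h=0.2250): 42.792937
R_{1,1} = 44.052119 + (44.052119 − 48.944878)/3 = 42.421199
R_{2,1} = 42.792937 + (42.792937 − 44.052119)/3 = 42.373210
R_{2,2} = 42.373210 + (42.373210 − 42.421199)/15 = 42.370011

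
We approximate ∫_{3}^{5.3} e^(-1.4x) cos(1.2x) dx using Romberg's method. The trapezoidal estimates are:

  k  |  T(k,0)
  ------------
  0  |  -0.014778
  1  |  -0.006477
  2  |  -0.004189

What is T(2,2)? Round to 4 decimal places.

-0.0034

Richardson extrapolation on the trapezoidal column (denominator 4−1=3):
T(1,1) = (4·(-0.006477) − (-0.014778)) / 3 = -0.003710
T(2,1) = (4·(-0.004189) − (-0.006477)) / 3 = -0.003426
T(2,2) = -0.003426 + (-0.003426 − (-0.003710))/15 = -0.003407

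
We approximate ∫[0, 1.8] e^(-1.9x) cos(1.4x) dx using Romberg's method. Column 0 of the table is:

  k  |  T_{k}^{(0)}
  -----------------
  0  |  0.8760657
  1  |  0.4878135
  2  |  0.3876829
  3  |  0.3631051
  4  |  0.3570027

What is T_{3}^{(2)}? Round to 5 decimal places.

0.35495

Richardson extrapolation on the trapezoidal column (denominator 4−1=3):
T_{2}^{(1)} = (4·0.3876829 − 0.4878135) / 3 = 0.3543060
T_{3}^{(1)} = (4·0.3631051 − 0.3876829) / 3 = 0.3549125
T_{3}^{(2)} = 0.3549125 + (0.3549125 − 0.3543060)/15 = 0.3549529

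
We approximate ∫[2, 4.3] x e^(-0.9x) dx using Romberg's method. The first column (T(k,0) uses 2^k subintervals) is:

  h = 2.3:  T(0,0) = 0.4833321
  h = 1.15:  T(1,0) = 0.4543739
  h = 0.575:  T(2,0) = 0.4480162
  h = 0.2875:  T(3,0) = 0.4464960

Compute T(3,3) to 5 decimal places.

Richardson extrapolation on the trapezoidal column (denominator 4−1=3):
T(1,1) = (4·0.4543739 − 0.4833321) / 3 = 0.4447212
T(2,1) = (4·0.4480162 − 0.4543739) / 3 = 0.4458970
T(3,1) = (4·0.4464960 − 0.4480162) / 3 = 0.4459893
T(2,2) = 0.4458970 + (0.4458970 − 0.4447212)/15 = 0.4459754
T(3,2) = 0.4459893 + (0.4459893 − 0.4458970)/15 = 0.4459955
T(3,3) = 0.4459955 + (0.4459955 − 0.4459754)/63 = 0.4459958

0.44600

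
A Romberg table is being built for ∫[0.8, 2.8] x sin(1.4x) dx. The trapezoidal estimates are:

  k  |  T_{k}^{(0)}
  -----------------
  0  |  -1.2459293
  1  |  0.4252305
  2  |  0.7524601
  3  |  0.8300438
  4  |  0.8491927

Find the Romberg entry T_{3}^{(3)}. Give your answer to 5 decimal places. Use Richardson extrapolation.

0.85556

Richardson extrapolation on the trapezoidal column (denominator 4−1=3):
T_{1}^{(1)} = (4·0.4252305 − (-1.2459293)) / 3 = 0.9822838
T_{2}^{(1)} = 0.7524601 + (0.7524601 − 0.4252305)/3 = 0.8615366
T_{3}^{(1)} = (4·0.8300438 − 0.7524601) / 3 = 0.8559050
T_{2}^{(2)} = (16·0.8615366 − 0.9822838) / 15 = 0.8534868
T_{3}^{(2)} = 0.8559050 + (0.8559050 − 0.8615366)/15 = 0.8555296
T_{3}^{(3)} = 0.8555296 + (0.8555296 − 0.8534868)/63 = 0.8555620
(Column j=1 coincides with Simpson's rule on the same nodes.)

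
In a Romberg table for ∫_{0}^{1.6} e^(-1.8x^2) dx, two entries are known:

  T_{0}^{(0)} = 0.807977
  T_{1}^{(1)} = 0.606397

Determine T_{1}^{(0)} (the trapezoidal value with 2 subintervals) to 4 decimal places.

0.6568

From T_{1}^{(1)} = (4·T_{1}^{(0)} − T_{0}^{(0)})/3, solve for T_{1}^{(0)}:
4·T_{1}^{(0)} = 3·0.606397 + 0.807977 = 2.627168
T_{1}^{(0)} = 0.656792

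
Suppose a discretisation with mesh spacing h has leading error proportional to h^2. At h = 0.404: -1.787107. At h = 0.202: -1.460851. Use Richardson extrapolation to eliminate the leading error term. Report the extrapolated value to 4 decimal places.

-1.3521

The leading error scales as h^2; refining by a factor of 2 reduces it by 2^2 = 4.
Extrapolated value = (4·A(h/2) − A(h)) / (4 − 1)
= (4·(-1.460851) − (-1.787107)) / 3
= -4.056297 / 3 = -1.352099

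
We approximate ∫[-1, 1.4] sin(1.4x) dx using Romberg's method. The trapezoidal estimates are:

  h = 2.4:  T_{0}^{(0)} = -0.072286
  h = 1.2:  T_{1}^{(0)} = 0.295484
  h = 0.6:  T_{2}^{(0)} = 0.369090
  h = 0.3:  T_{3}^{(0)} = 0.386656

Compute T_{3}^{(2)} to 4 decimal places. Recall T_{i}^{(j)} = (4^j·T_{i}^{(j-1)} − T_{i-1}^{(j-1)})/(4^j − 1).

0.3924

T_{2}^{(1)} = (4·0.369090 − 0.295484) / 3 = 0.393625
T_{3}^{(1)} = (4·0.386656 − 0.369090) / 3 = 0.392511
T_{3}^{(2)} = 0.392511 + (0.392511 − 0.393625)/15 = 0.392437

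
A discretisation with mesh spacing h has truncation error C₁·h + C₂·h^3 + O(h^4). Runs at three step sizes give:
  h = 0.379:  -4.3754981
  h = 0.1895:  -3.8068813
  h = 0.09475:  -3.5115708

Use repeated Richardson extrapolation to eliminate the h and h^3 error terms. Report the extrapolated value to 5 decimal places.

First eliminate the h term (factor 2^1 = 2):
  B₁ = (2·(-3.8068813) − (-4.3754981))/1 = -3.2382645
  B₂ = (2·(-3.5115708) − (-3.8068813))/1 = -3.2162603
Then eliminate the h^3 term (factor 2^3 = 8):
  (8·(-3.2162603) − (-3.2382645))/7 = -3.2131168

-3.21312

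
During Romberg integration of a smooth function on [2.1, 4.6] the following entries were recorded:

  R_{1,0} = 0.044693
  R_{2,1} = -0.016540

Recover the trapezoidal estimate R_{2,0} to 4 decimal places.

-0.0012

From R_{2,1} = (4·R_{2,0} − R_{1,0})/3, solve for R_{2,0}:
4·R_{2,0} = 3·(-0.016540) + 0.044693 = -0.004927
R_{2,0} = -0.001232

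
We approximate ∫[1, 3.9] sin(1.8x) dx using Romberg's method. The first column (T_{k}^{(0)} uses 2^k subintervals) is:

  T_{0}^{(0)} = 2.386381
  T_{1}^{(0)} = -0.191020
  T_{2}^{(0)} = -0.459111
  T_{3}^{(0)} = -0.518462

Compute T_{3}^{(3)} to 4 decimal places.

Richardson extrapolation on the trapezoidal column (denominator 4−1=3):
T_{1}^{(1)} = (4·(-0.191020) − 2.386381) / 3 = -1.050154
T_{2}^{(1)} = -0.459111 + (-0.459111 − (-0.191020))/3 = -0.548475
T_{3}^{(1)} = (4·(-0.518462) − (-0.459111)) / 3 = -0.538246
T_{2}^{(2)} = -0.548475 + (-0.548475 − (-1.050154))/15 = -0.515030
T_{3}^{(2)} = -0.538246 + (-0.538246 − (-0.548475))/15 = -0.537564
T_{3}^{(3)} = (64·(-0.537564) − (-0.515030)) / 63 = -0.537922

-0.5379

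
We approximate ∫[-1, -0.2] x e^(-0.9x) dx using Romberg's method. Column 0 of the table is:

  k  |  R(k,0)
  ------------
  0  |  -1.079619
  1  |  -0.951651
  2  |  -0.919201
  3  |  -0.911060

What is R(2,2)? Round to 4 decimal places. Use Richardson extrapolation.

-0.9083

R(1,1) = -0.951651 + (-0.951651 − (-1.079619))/3 = -0.908995
R(2,1) = (4·(-0.919201) − (-0.951651)) / 3 = -0.908384
R(2,2) = (16·(-0.908384) − (-0.908995)) / 15 = -0.908343
(Column j=1 coincides with Simpson's rule on the same nodes.)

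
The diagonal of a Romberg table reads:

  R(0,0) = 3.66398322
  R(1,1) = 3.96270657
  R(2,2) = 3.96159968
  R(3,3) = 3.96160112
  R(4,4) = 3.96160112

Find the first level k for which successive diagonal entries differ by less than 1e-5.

k = 3

|R(1,1) − R(0,0)| = 0.29872335 ≥ 1e-5
|R(2,2) − R(1,1)| = 0.00110689 ≥ 1e-5
|R(3,3) − R(2,2)| = 0.00000144 < 1e-5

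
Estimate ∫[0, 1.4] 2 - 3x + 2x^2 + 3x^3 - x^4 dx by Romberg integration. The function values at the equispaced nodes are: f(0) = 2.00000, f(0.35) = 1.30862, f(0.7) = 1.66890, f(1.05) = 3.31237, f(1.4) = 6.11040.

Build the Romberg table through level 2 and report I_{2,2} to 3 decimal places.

3.495

I_{0,0} (trapezoid, 1 panel, h=1.4000): 5.67728
I_{1,0} (trapezoid, 2 panels, h=0.7000): 4.00687
I_{2,0} (trapezoid, 4 panels, h=0.3500): 3.62078
I_{1,1} = 4.00687 + (4.00687 − 5.67728)/3 = 3.45007
I_{2,1} = 3.62078 + (3.62078 − 4.00687)/3 = 3.49208
I_{2,2} = 3.49208 + (3.49208 − 3.45007)/15 = 3.49488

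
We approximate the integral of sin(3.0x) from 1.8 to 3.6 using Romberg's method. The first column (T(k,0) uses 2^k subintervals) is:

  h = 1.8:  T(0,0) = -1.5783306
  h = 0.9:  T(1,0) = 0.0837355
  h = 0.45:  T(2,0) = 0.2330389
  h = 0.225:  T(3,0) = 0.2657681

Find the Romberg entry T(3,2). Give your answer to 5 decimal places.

0.27627

T(2,1) = 0.2330389 + (0.2330389 − 0.0837355)/3 = 0.2828067
T(3,1) = (4·0.2657681 − 0.2330389) / 3 = 0.2766778
T(3,2) = (16·0.2766778 − 0.2828067) / 15 = 0.2762692
(Column j=1 coincides with Simpson's rule on the same nodes.)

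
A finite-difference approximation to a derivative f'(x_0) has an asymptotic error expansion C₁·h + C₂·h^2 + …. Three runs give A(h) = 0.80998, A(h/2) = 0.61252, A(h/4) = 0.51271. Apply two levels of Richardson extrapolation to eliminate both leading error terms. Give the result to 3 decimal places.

First eliminate the h term (factor 2^1 = 2):
  B₁ = (2·0.61252 − 0.80998)/1 = 0.41506
  B₂ = (2·0.51271 − 0.61252)/1 = 0.41290
Then eliminate the h^2 term (factor 2^2 = 4):
  (4·0.41290 − 0.41506)/3 = 0.41218

0.412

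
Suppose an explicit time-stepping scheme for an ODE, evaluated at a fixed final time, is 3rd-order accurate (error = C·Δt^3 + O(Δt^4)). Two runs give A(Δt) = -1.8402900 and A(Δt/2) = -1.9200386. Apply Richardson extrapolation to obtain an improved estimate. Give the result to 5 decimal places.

Extrapolated value = (8·A(Δt/2) − A(Δt)) / (8 − 1)
= (8·(-1.9200386) − (-1.8402900)) / 7
= -13.5200188 / 7 = -1.9314313

-1.93143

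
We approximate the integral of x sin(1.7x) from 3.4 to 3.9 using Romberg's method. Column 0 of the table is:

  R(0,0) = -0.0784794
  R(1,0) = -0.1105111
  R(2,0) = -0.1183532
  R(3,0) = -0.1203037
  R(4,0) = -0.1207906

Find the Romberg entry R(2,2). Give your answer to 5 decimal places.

-0.12095

R(1,1) = (4·(-0.1105111) − (-0.0784794)) / 3 = -0.1211883
R(2,1) = (4·(-0.1183532) − (-0.1105111)) / 3 = -0.1209672
R(2,2) = (16·(-0.1209672) − (-0.1211883)) / 15 = -0.1209525
(Column j=1 coincides with Simpson's rule on the same nodes.)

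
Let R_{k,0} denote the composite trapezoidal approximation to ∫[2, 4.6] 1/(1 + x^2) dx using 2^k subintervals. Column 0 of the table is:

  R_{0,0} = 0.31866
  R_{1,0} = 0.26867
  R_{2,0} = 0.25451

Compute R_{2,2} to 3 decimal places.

Richardson extrapolation on the trapezoidal column (denominator 4−1=3):
R_{1,1} = 0.26867 + (0.26867 − 0.31866)/3 = 0.25201
R_{2,1} = 0.25451 + (0.25451 − 0.26867)/3 = 0.24979
R_{2,2} = (16·0.24979 − 0.25201) / 15 = 0.24964

0.250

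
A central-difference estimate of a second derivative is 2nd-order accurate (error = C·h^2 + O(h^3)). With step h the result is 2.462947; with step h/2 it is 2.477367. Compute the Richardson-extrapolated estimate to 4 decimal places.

The leading error scales as h^2; refining by a factor of 2 reduces it by 2^2 = 4.
Extrapolated value = (4·A(h/2) − A(h)) / (4 − 1)
= (4·2.477367 − 2.462947) / 3
= 7.446521 / 3 = 2.482174

2.4822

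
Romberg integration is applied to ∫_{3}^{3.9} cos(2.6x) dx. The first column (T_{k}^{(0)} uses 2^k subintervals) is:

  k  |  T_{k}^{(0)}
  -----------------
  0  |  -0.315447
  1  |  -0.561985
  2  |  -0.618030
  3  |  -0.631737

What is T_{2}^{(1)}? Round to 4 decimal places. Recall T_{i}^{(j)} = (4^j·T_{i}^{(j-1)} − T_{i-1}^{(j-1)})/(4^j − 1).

Richardson extrapolation on the trapezoidal column (denominator 4−1=3):
T_{2}^{(1)} = (4·(-0.618030) − (-0.561985)) / 3 = -0.636712

-0.6367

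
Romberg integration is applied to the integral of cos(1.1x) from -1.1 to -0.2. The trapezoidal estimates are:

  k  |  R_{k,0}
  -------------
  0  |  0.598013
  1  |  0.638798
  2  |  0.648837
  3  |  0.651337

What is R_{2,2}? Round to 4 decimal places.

0.6522

R_{1,1} = (4·0.638798 − 0.598013) / 3 = 0.652393
R_{2,1} = (4·0.648837 − 0.638798) / 3 = 0.652183
R_{2,2} = (16·0.652183 − 0.652393) / 15 = 0.652169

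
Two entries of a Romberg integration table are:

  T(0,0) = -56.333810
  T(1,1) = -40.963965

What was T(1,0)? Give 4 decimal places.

From T(1,1) = (4·T(1,0) − T(0,0))/3, solve for T(1,0):
4·T(1,0) = 3·(-40.963965) + (-56.333810) = -179.225705
T(1,0) = -44.806426

-44.8064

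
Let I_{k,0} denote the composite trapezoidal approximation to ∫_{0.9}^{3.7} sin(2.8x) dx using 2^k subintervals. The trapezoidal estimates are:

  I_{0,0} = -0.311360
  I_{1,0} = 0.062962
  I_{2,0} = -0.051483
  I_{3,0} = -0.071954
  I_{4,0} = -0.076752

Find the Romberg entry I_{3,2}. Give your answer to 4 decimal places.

-0.0781

Richardson extrapolation on the trapezoidal column (denominator 4−1=3):
I_{2,1} = -0.051483 + (-0.051483 − 0.062962)/3 = -0.089631
I_{3,1} = -0.071954 + (-0.071954 − (-0.051483))/3 = -0.078778
I_{3,2} = -0.078778 + (-0.078778 − (-0.089631))/15 = -0.078054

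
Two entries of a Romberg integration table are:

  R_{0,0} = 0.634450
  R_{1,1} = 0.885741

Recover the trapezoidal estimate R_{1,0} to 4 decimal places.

0.8229

From R_{1,1} = (4·R_{1,0} − R_{0,0})/3, solve for R_{1,0}:
4·R_{1,0} = 3·0.885741 + 0.634450 = 3.291673
R_{1,0} = 0.822918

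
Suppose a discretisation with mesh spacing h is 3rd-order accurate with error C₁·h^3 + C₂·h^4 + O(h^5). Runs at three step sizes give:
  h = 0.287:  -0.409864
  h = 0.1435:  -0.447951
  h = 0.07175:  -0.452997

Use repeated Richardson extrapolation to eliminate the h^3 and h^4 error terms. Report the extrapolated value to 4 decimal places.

-0.4537

First eliminate the h^3 term (factor 2^3 = 8):
  B₁ = (8·(-0.447951) − (-0.409864))/7 = -0.453392
  B₂ = (8·(-0.452997) − (-0.447951))/7 = -0.453718
Then eliminate the h^4 term (factor 2^4 = 16):
  (16·(-0.453718) − (-0.453392))/15 = -0.453740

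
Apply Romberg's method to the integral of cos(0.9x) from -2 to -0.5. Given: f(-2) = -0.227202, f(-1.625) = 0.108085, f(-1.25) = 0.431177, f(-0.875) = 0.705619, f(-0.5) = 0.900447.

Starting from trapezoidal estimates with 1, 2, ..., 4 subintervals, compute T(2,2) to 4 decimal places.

T(0,0) (trapezoid, 1 panel, h=1.5000): 0.504934
T(1,0) (trapezoid, 2 panels, h=0.7500): 0.575850
T(2,0) (trapezoid, 4 panels, h=0.3750): 0.593064
T(1,1) = 0.575850 + (0.575850 − 0.504934)/3 = 0.599489
T(2,1) = 0.593064 + (0.593064 − 0.575850)/3 = 0.598802
T(2,2) = 0.598802 + (0.598802 − 0.599489)/15 = 0.598756

0.5988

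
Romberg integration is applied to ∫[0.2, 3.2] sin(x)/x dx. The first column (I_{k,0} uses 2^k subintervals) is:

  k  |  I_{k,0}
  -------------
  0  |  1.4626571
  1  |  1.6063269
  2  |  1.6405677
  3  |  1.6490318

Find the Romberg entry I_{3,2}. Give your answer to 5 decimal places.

Richardson extrapolation on the trapezoidal column (denominator 4−1=3):
I_{2,1} = (4·1.6405677 − 1.6063269) / 3 = 1.6519813
I_{3,1} = 1.6490318 + (1.6490318 − 1.6405677)/3 = 1.6518532
I_{3,2} = 1.6518532 + (1.6518532 − 1.6519813)/15 = 1.6518447

1.65184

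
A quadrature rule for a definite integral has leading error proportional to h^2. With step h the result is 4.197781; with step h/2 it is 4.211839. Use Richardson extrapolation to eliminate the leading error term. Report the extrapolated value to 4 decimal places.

4.2165

Extrapolated value = (4·A(h/2) − A(h)) / (4 − 1)
= (4·4.211839 − 4.197781) / 3
= 12.649575 / 3 = 4.216525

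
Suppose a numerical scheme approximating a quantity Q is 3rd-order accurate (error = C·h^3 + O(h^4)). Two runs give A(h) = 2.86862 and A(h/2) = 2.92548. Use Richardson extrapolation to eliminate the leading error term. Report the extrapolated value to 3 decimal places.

2.934

Extrapolated value = (8·A(h/2) − A(h)) / (8 − 1)
= (8·2.92548 − 2.86862) / 7
= 20.53522 / 7 = 2.93360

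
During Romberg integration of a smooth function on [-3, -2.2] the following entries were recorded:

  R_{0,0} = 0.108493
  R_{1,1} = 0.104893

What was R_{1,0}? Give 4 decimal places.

0.1058

From R_{1,1} = (4·R_{1,0} − R_{0,0})/3, solve for R_{1,0}:
4·R_{1,0} = 3·0.104893 + 0.108493 = 0.423172
R_{1,0} = 0.105793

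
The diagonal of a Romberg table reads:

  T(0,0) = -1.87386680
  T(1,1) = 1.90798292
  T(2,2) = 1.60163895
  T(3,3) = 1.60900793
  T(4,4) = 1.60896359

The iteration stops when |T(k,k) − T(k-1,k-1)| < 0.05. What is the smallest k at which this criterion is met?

|T(1,1) − T(0,0)| = 3.78184972 ≥ 0.05
|T(2,2) − T(1,1)| = 0.30634397 ≥ 0.05
|T(3,3) − T(2,2)| = 0.00736898 < 0.05

k = 3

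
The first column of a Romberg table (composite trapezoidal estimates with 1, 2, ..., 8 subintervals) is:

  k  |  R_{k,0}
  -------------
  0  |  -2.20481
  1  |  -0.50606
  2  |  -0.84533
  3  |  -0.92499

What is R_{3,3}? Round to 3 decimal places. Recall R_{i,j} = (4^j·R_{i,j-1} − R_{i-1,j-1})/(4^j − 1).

-0.950

Richardson extrapolation on the trapezoidal column (denominator 4−1=3):
R_{1,1} = -0.50606 + (-0.50606 − (-2.20481))/3 = 0.06019
R_{2,1} = -0.84533 + (-0.84533 − (-0.50606))/3 = -0.95842
R_{3,1} = -0.92499 + (-0.92499 − (-0.84533))/3 = -0.95154
R_{2,2} = (16·(-0.95842) − 0.06019) / 15 = -1.02633
R_{3,2} = (16·(-0.95154) − (-0.95842)) / 15 = -0.95108
R_{3,3} = -0.95108 + (-0.95108 − (-1.02633))/63 = -0.94989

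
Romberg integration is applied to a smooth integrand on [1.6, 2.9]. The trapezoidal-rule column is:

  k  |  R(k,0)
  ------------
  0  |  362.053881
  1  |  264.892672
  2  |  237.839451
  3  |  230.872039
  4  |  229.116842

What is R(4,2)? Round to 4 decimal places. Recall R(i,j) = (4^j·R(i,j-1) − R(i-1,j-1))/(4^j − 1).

228.5306

Richardson extrapolation on the trapezoidal column (denominator 4−1=3):
R(3,1) = 230.872039 + (230.872039 − 237.839451)/3 = 228.549568
R(4,1) = 229.116842 + (229.116842 − 230.872039)/3 = 228.531776
R(4,2) = 228.531776 + (228.531776 − 228.549568)/15 = 228.530590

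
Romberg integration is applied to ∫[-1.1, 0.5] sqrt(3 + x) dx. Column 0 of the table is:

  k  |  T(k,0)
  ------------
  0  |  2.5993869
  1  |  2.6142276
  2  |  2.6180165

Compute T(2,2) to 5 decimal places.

Richardson extrapolation on the trapezoidal column (denominator 4−1=3):
T(1,1) = (4·2.6142276 − 2.5993869) / 3 = 2.6191745
T(2,1) = 2.6180165 + (2.6180165 − 2.6142276)/3 = 2.6192795
T(2,2) = 2.6192795 + (2.6192795 − 2.6191745)/15 = 2.6192865

2.61929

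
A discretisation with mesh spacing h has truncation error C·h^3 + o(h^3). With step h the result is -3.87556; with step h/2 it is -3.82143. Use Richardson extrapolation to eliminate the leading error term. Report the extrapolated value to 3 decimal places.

-3.814

The leading error scales as h^3; refining by a factor of 2 reduces it by 2^3 = 8.
Extrapolated value = (8·A(h/2) − A(h)) / (8 − 1)
= (8·(-3.82143) − (-3.87556)) / 7
= -26.69588 / 7 = -3.81370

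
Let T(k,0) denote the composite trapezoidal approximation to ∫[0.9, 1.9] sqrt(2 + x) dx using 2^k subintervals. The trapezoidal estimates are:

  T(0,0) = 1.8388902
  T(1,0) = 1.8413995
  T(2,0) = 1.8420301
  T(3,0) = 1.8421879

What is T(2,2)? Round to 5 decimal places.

1.84224

Richardson extrapolation on the trapezoidal column (denominator 4−1=3):
T(1,1) = (4·1.8413995 − 1.8388902) / 3 = 1.8422359
T(2,1) = (4·1.8420301 − 1.8413995) / 3 = 1.8422403
T(2,2) = (16·1.8422403 − 1.8422359) / 15 = 1.8422406
(Column j=1 coincides with Simpson's rule on the same nodes.)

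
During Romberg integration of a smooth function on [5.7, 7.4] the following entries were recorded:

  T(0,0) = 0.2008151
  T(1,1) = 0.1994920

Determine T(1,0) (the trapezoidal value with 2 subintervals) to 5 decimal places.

From T(1,1) = (4·T(1,0) − T(0,0))/3, solve for T(1,0):
4·T(1,0) = 3·0.1994920 + 0.2008151 = 0.7992911
T(1,0) = 0.1998228

0.19982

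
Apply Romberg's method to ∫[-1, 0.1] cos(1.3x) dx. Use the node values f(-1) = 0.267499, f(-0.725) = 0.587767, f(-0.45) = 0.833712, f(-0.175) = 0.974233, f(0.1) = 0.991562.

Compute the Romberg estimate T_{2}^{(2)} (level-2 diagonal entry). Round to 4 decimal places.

T_{0}^{(0)} (trapezoid, 1 panel, h=1.1000): 0.692484
T_{1}^{(0)} (trapezoid, 2 panels, h=0.5500): 0.804783
T_{2}^{(0)} (trapezoid, 4 panels, h=0.2750): 0.831942
T_{1}^{(1)} = 0.804783 + (0.804783 − 0.692484)/3 = 0.842216
T_{2}^{(1)} = 0.831942 + (0.831942 − 0.804783)/3 = 0.840995
T_{2}^{(2)} = 0.840995 + (0.840995 − 0.842216)/15 = 0.840914

0.8409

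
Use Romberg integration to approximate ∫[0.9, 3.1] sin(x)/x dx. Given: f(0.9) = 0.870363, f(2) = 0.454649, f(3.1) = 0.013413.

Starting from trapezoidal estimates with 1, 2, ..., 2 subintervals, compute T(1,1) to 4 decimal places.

T(0,0) (trapezoid, 1 panel, h=2.2000): 0.972154
T(1,0) (trapezoid, 2 panels, h=1.1000): 0.986191
T(1,1) = 0.986191 + (0.986191 − 0.972154)/3 = 0.990870

0.9909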